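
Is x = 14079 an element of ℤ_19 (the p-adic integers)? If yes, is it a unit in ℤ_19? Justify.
x ∈ ℤ_19 but not a unit; v_19(x) = 2 > 0

ℤ_19 = {x ∈ ℚ_19 : v_19(x) ≥ 0} and ℤ_19^× = {x ∈ ℤ_19 : v_19(x) = 0}. Here v_19(14079) = v_19(num) − v_19(den) = 2; compare against these criteria.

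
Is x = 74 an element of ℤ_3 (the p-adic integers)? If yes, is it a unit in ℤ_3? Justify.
x ∈ ℤ_3^× (unit); v_3(x) = 0

ℤ_3 = {x ∈ ℚ_3 : v_3(x) ≥ 0} and ℤ_3^× = {x ∈ ℤ_3 : v_3(x) = 0}. Here v_3(74) = v_3(num) − v_3(den) = 0; compare against these criteria.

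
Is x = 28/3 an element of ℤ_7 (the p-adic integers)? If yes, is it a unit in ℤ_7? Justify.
x ∈ ℤ_7 but not a unit; v_7(x) = 1 > 0

ℤ_7 = {x ∈ ℚ_7 : v_7(x) ≥ 0} and ℤ_7^× = {x ∈ ℤ_7 : v_7(x) = 0}. Here v_7(28/3) = v_7(num) − v_7(den) = 1; compare against these criteria.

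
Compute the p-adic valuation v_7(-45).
v_7(-45) = 0

v_7(n) is the largest exponent k such that 7^k divides n. Factor out: -45 = -7^0 · 45. (Sign doesn't affect v_p.) So v_7(-45) = 0.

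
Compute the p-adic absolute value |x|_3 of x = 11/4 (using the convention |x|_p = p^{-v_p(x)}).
|11/4|_3 = 1

Step 1 — compute v_3(x) by factoring powers of 3 out of the numerator and denominator: v_3(11/4) = 0. Step 2 — apply |x|_p = p^{-v_p(x)} = 3^{0} = 1.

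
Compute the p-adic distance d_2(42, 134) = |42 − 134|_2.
d_2(42, 134) = 1/4

Step 1 — x − y = 42 − 134 = -92. Step 2 — v_2(-92) = 2 (factor: -92 = −(2^2 · 23); the sign does not affect v_p). Step 3 — |x − y|_2 = 2^{-2} = 1/4.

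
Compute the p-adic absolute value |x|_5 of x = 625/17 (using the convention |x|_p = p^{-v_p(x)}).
|625/17|_5 = 1/625

Step 1 — compute v_5(x) by factoring powers of 5 out of the numerator and denominator: v_5(625/17) = 4. Step 2 — apply |x|_p = p^{-v_p(x)} = 5^{-4} = 1/625.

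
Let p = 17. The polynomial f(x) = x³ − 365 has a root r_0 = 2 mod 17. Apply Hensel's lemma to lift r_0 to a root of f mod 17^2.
r_1 = 104 (mod 289)

Hensel: r_{i+1} = r_i − f(r_i)/f′(r_i) mod 17^{i+2}, where f′(x) = 3x². Iterate:
  r_0 = 2 (mod 17)
  r_1 = 104 (mod 289)
Final: r = 104 with f(r) ≡ 0 mod 17^2.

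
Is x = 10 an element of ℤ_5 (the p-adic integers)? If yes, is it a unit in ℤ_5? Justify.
x ∈ ℤ_5 but not a unit; v_5(x) = 1 > 0

ℤ_5 = {x ∈ ℚ_5 : v_5(x) ≥ 0} and ℤ_5^× = {x ∈ ℤ_5 : v_5(x) = 0}. Here v_5(10) = v_5(num) − v_5(den) = 1; compare against these criteria.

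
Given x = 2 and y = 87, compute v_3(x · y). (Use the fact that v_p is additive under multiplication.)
v_3(174) = 1

v_p(x) = 0 (factor: 2 = 3^0 · 2); v_p(y) = 1 (factor: 87 = 3^1 · 29). Additivity: v_p(xy) = v_p(x) + v_p(y) = 0 + 1 = 1. (Direct check: xy = 174 = 3^1 · (58).)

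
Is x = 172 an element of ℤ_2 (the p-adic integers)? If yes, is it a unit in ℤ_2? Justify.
x ∈ ℤ_2 but not a unit; v_2(x) = 2 > 0

ℤ_2 = {x ∈ ℚ_2 : v_2(x) ≥ 0} and ℤ_2^× = {x ∈ ℤ_2 : v_2(x) = 0}. Here v_2(172) = v_2(num) − v_2(den) = 2; compare against these criteria.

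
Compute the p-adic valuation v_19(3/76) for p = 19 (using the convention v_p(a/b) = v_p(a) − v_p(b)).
v_19(3/76) = -1

Factor powers of 19 from the numerator and denominator of the reduced fraction: 3 = 19^0 · 3 and 76 = 19^1 · 4. Apply v_p(a/b) = v_p(a) − v_p(b): v_19(3/76) = 0 − 1 = -1.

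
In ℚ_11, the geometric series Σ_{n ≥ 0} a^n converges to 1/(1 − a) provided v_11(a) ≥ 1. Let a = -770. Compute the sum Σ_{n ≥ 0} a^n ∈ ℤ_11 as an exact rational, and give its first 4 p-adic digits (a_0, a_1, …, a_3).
Σ a^n = 1/(1 − a) = 1/771;  first 4 digits = (1, 7, 9, 6)

v_11(a) = 1 ≥ 1, so the series converges in ℤ_11 to 1/(1 − a) = 1/(1 − (-770)) = 1/771. Expand this rational in ℤ_11: compute digits iteratively via d_i = x_i mod 11, x_{i+1} = (x_i − d_i)/11. The first 4 digits are (1, 7, 9, 6).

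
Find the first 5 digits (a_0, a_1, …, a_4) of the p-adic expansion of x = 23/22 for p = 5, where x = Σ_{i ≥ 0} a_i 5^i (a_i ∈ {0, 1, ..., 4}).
(a_0, …, a_4) = (4, 1, 4, 3, 4)

v_5(23/22) = 0 (numerator and denominator both coprime to 5), so x ∈ ℤ_5^×. Compute digits iteratively via a_i = x_i mod 5, x_{i+1} = (x_i − a_i)/5, with x_0 = x:
  x_0 = 23/22;  a_0 = 4;  x_1 = (x_0 − 4)/5 = -13/22
  x_1 = -13/22;  a_1 = 1;  x_2 = (x_1 − 1)/5 = -7/22
  x_2 = -7/22;  a_2 = 4;  x_3 = (x_2 − 4)/5 = -19/22
  x_3 = -19/22;  a_3 = 3;  x_4 = (x_3 − 3)/5 = -17/22
  x_4 = -17/22;  a_4 = 4;  x_5 = (x_4 − 4)/5 = -21/22
Digits: (4, 1, 4, 3, 4).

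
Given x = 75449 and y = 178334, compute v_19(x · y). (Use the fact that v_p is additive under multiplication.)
v_19(13455121966) = 6

v_p(x) = 3 (factor: 75449 = 19^3 · 11); v_p(y) = 3 (factor: 178334 = 19^3 · 26). Additivity: v_p(xy) = v_p(x) + v_p(y) = 3 + 3 = 6. (Direct check: xy = 13455121966 = 19^6 · (286).)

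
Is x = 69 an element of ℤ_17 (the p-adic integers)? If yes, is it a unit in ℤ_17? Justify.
x ∈ ℤ_17^× (unit); v_17(x) = 0

ℤ_17 = {x ∈ ℚ_17 : v_17(x) ≥ 0} and ℤ_17^× = {x ∈ ℤ_17 : v_17(x) = 0}. Here v_17(69) = v_17(num) − v_17(den) = 0; compare against these criteria.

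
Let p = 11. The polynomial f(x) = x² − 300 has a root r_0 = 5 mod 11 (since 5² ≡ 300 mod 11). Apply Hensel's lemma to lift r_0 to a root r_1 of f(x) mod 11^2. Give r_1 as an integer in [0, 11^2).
r_1 = 93 (mod 121)

Hensel's recurrence: r_{i+1} = r_i − f(r_i)·(f′(r_i))^{-1} mod 11^{i+2}, with f′(x) = 2x. Iterate:
  r_0 = 5 (mod 11)
  r_1 = 93 (mod 121)
Final: r_1 = 93, and one checks f(r_1) ≡ 0 mod 11^2.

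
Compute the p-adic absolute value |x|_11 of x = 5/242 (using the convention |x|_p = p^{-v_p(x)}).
|5/242|_11 = 121

Step 1 — compute v_11(x) by factoring powers of 11 out of the numerator and denominator: v_11(5/242) = -2. Step 2 — apply |x|_p = p^{-v_p(x)} = 11^{2} = 121.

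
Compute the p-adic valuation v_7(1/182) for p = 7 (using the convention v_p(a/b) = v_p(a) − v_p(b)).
v_7(1/182) = -1

Factor powers of 7 from the numerator and denominator of the reduced fraction: 1 = 7^0 · 1 and 182 = 7^1 · 26. Apply v_p(a/b) = v_p(a) − v_p(b): v_7(1/182) = 0 − 1 = -1.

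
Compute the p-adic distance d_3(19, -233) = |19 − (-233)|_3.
d_3(19, -233) = 1/9

Step 1 — x − y = 19 − (-233) = 252. Step 2 — v_3(252) = 2 (factor: 252 = (3^2 · 28); the sign does not affect v_p). Step 3 — |x − y|_3 = 3^{-2} = 1/9.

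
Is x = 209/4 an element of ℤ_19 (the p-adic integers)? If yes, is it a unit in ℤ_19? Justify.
x ∈ ℤ_19 but not a unit; v_19(x) = 1 > 0

ℤ_19 = {x ∈ ℚ_19 : v_19(x) ≥ 0} and ℤ_19^× = {x ∈ ℤ_19 : v_19(x) = 0}. Here v_19(209/4) = v_19(num) − v_19(den) = 1; compare against these criteria.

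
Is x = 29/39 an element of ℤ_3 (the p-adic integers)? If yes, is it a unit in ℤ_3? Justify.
x ∉ ℤ_3 (v_3(x) = -1 < 0)

ℤ_3 = {x ∈ ℚ_3 : v_3(x) ≥ 0} and ℤ_3^× = {x ∈ ℤ_3 : v_3(x) = 0}. Here v_3(29/39) = v_3(num) − v_3(den) = -1; compare against these criteria.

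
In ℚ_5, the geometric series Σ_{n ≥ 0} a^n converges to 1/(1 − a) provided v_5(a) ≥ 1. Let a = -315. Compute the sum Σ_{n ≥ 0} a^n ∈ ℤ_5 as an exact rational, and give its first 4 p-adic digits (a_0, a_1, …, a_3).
Σ a^n = 1/(1 − a) = 1/316;  first 4 digits = (1, 2, 1, 4)

v_5(a) = 1 ≥ 1, so the series converges in ℤ_5 to 1/(1 − a) = 1/(1 − (-315)) = 1/316. Expand this rational in ℤ_5: compute digits iteratively via d_i = x_i mod 5, x_{i+1} = (x_i − d_i)/5. The first 4 digits are (1, 2, 1, 4).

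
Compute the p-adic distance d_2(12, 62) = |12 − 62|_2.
d_2(12, 62) = 1/2

Step 1 — x − y = 12 − 62 = -50. Step 2 — v_2(-50) = 1 (factor: -50 = −(2^1 · 25); the sign does not affect v_p). Step 3 — |x − y|_2 = 2^{-1} = 1/2.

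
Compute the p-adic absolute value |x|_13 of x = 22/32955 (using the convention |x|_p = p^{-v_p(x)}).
|22/32955|_13 = 2197

Step 1 — compute v_13(x) by factoring powers of 13 out of the numerator and denominator: v_13(22/32955) = -3. Step 2 — apply |x|_p = p^{-v_p(x)} = 13^{3} = 2197.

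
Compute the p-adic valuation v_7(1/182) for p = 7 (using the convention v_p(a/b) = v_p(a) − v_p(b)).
v_7(1/182) = -1

Factor powers of 7 from the numerator and denominator of the reduced fraction: 1 = 7^0 · 1 and 182 = 7^1 · 26. Apply v_p(a/b) = v_p(a) − v_p(b): v_7(1/182) = 0 − 1 = -1.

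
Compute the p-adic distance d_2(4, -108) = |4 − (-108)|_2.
d_2(4, -108) = 1/16

Step 1 — x − y = 4 − (-108) = 112. Step 2 — v_2(112) = 4 (factor: 112 = (2^4 · 7); the sign does not affect v_p). Step 3 — |x − y|_2 = 2^{-4} = 1/16.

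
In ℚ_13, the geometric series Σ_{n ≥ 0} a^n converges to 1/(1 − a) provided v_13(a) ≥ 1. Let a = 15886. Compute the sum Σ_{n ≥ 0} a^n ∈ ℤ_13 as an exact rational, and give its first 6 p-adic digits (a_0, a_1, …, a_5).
Σ a^n = 1/(1 − a) = -1/15885;  first 6 digits = (1, 0, 3, 7, 9, 3)

v_13(a) = 2 ≥ 1, so the series converges in ℤ_13 to 1/(1 − a) = 1/(1 − 15886) = -1/15885. Expand this rational in ℤ_13: compute digits iteratively via d_i = x_i mod 13, x_{i+1} = (x_i − d_i)/13. The first 6 digits are (1, 0, 3, 7, 9, 3).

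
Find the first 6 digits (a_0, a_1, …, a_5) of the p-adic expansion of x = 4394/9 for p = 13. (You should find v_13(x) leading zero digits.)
(a_0, …, a_5) = (0, 0, 0, 6, 1, 10)

v_13(4394/9) = 3, so a_0 = ... = a_2 = 0. Factor out: x = 13^3 · u with u = 2/9 a unit in ℤ_13. Expand u iteratively via a_{v+i} = u_i mod 13, u_{i+1} = (u_i − a_{v+i})/13:
  u_0 = 2/9;  a_3 = 6;  u_1 = (u_0 − 6)/13 = -4/9
  u_1 = -4/9;  a_4 = 1;  u_2 = (u_1 − 1)/13 = -1/9
  u_2 = -1/9;  a_5 = 10;  u_3 = (u_2 − 10)/13 = -7/9
Digits: (0, 0, 0, 6, 1, 10).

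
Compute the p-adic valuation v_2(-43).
v_2(-43) = 0

v_2(n) is the largest exponent k such that 2^k divides n. Factor out: -43 = -2^0 · 43. (Sign doesn't affect v_p.) So v_2(-43) = 0.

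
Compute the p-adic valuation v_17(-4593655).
v_17(-4593655) = 4

v_17(n) is the largest exponent k such that 17^k divides n. Factor out: -4593655 = -17^4 · 55. (Sign doesn't affect v_p.) So v_17(-4593655) = 4.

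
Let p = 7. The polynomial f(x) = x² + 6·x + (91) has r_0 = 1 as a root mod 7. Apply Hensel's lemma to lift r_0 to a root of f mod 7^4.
r_3 = 589 (mod 2401)

Hensel: r_{i+1} = r_i − f(r_i)·(f′(r_i))^{-1} mod 7^{i+2}, f′(x) = 2x + 6. Iterate:
  r_0 = 1 (mod 7)
  r_1 = 1 (mod 49)
  r_2 = 246 (mod 343)
  r_3 = 589 (mod 2401)
Final: r = 589 satisfies f(r) ≡ 0 mod 7^4.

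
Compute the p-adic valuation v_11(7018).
v_11(7018) = 2

v_11(n) is the largest exponent k such that 11^k divides n. Factor out: 7018 = 11^2 · 58. (Sign doesn't affect v_p.) So v_11(7018) = 2.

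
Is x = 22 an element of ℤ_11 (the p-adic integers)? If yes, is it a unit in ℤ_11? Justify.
x ∈ ℤ_11 but not a unit; v_11(x) = 1 > 0

ℤ_11 = {x ∈ ℚ_11 : v_11(x) ≥ 0} and ℤ_11^× = {x ∈ ℤ_11 : v_11(x) = 0}. Here v_11(22) = v_11(num) − v_11(den) = 1; compare against these criteria.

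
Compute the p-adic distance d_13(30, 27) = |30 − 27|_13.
d_13(30, 27) = 1

Step 1 — x − y = 30 − 27 = 3. Step 2 — v_13(3) = 0 (factor: 3 = (13^0 · 3); the sign does not affect v_p). Step 3 — |x − y|_13 = 13^{0} = 1.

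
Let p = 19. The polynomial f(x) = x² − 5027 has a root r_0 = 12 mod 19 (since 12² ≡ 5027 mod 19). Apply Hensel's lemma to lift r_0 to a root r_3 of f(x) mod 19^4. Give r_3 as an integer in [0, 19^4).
r_3 = 17017 (mod 130321)

Hensel's recurrence: r_{i+1} = r_i − f(r_i)·(f′(r_i))^{-1} mod 19^{i+2}, with f′(x) = 2x. Iterate:
  r_0 = 12 (mod 19)
  r_1 = 50 (mod 361)
  r_2 = 3299 (mod 6859)
  r_3 = 17017 (mod 130321)
Final: r_3 = 17017, and one checks f(r_3) ≡ 0 mod 19^4.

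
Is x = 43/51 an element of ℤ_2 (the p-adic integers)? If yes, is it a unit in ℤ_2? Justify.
x ∈ ℤ_2^× (unit); v_2(x) = 0

ℤ_2 = {x ∈ ℚ_2 : v_2(x) ≥ 0} and ℤ_2^× = {x ∈ ℤ_2 : v_2(x) = 0}. Here v_2(43/51) = v_2(num) − v_2(den) = 0; compare against these criteria.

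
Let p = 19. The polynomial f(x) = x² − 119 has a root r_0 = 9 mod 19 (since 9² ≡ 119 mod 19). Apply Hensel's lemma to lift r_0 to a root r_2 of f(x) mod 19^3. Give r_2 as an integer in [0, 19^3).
r_2 = 693 (mod 6859)

Hensel's recurrence: r_{i+1} = r_i − f(r_i)·(f′(r_i))^{-1} mod 19^{i+2}, with f′(x) = 2x. Iterate:
  r_0 = 9 (mod 19)
  r_1 = 332 (mod 361)
  r_2 = 693 (mod 6859)
Final: r_2 = 693, and one checks f(r_2) ≡ 0 mod 19^3.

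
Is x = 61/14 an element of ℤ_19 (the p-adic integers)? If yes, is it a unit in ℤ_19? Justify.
x ∈ ℤ_19^× (unit); v_19(x) = 0

ℤ_19 = {x ∈ ℚ_19 : v_19(x) ≥ 0} and ℤ_19^× = {x ∈ ℤ_19 : v_19(x) = 0}. Here v_19(61/14) = v_19(num) − v_19(den) = 0; compare against these criteria.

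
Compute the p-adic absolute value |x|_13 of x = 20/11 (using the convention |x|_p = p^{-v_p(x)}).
|20/11|_13 = 1

Step 1 — compute v_13(x) by factoring powers of 13 out of the numerator and denominator: v_13(20/11) = 0. Step 2 — apply |x|_p = p^{-v_p(x)} = 13^{0} = 1.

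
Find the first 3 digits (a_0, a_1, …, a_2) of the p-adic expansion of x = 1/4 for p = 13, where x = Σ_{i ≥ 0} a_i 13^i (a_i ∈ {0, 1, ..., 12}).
(a_0, …, a_2) = (10, 9, 9)

v_13(1/4) = 0 (numerator and denominator both coprime to 13), so x ∈ ℤ_13^×. Compute digits iteratively via a_i = x_i mod 13, x_{i+1} = (x_i − a_i)/13, with x_0 = x:
  x_0 = 1/4;  a_0 = 10;  x_1 = (x_0 − 10)/13 = -3/4
  x_1 = -3/4;  a_1 = 9;  x_2 = (x_1 − 9)/13 = -3/4
  x_2 = -3/4;  a_2 = 9;  x_3 = (x_2 − 9)/13 = -3/4
Digits: (10, 9, 9).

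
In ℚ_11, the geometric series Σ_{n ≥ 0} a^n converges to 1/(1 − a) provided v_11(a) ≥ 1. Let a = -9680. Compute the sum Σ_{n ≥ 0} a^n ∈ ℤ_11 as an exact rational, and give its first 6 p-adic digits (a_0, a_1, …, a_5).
Σ a^n = 1/(1 − a) = 1/9681;  first 6 digits = (1, 0, 8, 3, 8, 9)

v_11(a) = 2 ≥ 1, so the series converges in ℤ_11 to 1/(1 − a) = 1/(1 − (-9680)) = 1/9681. Expand this rational in ℤ_11: compute digits iteratively via d_i = x_i mod 11, x_{i+1} = (x_i − d_i)/11. The first 6 digits are (1, 0, 8, 3, 8, 9).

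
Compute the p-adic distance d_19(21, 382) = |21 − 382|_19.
d_19(21, 382) = 1/361

Step 1 — x − y = 21 − 382 = -361. Step 2 — v_19(-361) = 2 (factor: -361 = −(19^2 · 1); the sign does not affect v_p). Step 3 — |x − y|_19 = 19^{-2} = 1/361.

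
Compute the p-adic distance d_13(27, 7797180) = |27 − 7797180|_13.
d_13(27, 7797180) = 1/371293

Step 1 — x − y = 27 − 7797180 = -7797153. Step 2 — v_13(-7797153) = 5 (factor: -7797153 = −(13^5 · 21); the sign does not affect v_p). Step 3 — |x − y|_13 = 13^{-5} = 1/371293.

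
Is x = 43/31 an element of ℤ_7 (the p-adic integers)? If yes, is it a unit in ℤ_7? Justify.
x ∈ ℤ_7^× (unit); v_7(x) = 0

ℤ_7 = {x ∈ ℚ_7 : v_7(x) ≥ 0} and ℤ_7^× = {x ∈ ℤ_7 : v_7(x) = 0}. Here v_7(43/31) = v_7(num) − v_7(den) = 0; compare against these criteria.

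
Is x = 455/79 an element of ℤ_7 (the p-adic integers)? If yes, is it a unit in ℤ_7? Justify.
x ∈ ℤ_7 but not a unit; v_7(x) = 1 > 0

ℤ_7 = {x ∈ ℚ_7 : v_7(x) ≥ 0} and ℤ_7^× = {x ∈ ℤ_7 : v_7(x) = 0}. Here v_7(455/79) = v_7(num) − v_7(den) = 1; compare against these criteria.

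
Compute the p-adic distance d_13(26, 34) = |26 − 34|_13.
d_13(26, 34) = 1

Step 1 — x − y = 26 − 34 = -8. Step 2 — v_13(-8) = 0 (factor: -8 = −(13^0 · 8); the sign does not affect v_p). Step 3 — |x − y|_13 = 13^{0} = 1.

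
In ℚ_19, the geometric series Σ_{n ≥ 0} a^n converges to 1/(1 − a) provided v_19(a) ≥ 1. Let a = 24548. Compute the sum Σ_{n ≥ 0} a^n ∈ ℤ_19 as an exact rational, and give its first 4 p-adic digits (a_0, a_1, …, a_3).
Σ a^n = 1/(1 − a) = -1/24547;  first 4 digits = (1, 0, 11, 3)

v_19(a) = 2 ≥ 1, so the series converges in ℤ_19 to 1/(1 − a) = 1/(1 − 24548) = -1/24547. Expand this rational in ℤ_19: compute digits iteratively via d_i = x_i mod 19, x_{i+1} = (x_i − d_i)/19. The first 4 digits are (1, 0, 11, 3).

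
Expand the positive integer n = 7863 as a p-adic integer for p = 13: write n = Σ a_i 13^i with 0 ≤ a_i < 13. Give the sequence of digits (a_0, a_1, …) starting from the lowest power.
(a_0, a_1, …) = (11, 6, 7, 3)

Repeated division by 13 gives the digits low-to-high: 7863 = 11 + 6·13^1 + 7·13^2 + 3·13^3. Digit sequence: (11, 6, 7, 3).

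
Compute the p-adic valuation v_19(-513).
v_19(-513) = 1

v_19(n) is the largest exponent k such that 19^k divides n. Factor out: -513 = -19^1 · 27. (Sign doesn't affect v_p.) So v_19(-513) = 1.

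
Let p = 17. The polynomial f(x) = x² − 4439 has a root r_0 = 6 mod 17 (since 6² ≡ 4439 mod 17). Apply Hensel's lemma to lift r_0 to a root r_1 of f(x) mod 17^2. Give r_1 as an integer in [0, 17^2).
r_1 = 108 (mod 289)

Hensel's recurrence: r_{i+1} = r_i − f(r_i)·(f′(r_i))^{-1} mod 17^{i+2}, with f′(x) = 2x. Iterate:
  r_0 = 6 (mod 17)
  r_1 = 108 (mod 289)
Final: r_1 = 108, and one checks f(r_1) ≡ 0 mod 17^2.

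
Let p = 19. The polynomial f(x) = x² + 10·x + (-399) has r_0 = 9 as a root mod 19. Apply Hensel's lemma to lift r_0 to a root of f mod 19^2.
r_1 = 275 (mod 361)

Hensel: r_{i+1} = r_i − f(r_i)·(f′(r_i))^{-1} mod 19^{i+2}, f′(x) = 2x + 10. Iterate:
  r_0 = 9 (mod 19)
  r_1 = 275 (mod 361)
Final: r = 275 satisfies f(r) ≡ 0 mod 19^2.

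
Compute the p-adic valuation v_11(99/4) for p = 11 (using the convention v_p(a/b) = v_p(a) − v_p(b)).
v_11(99/4) = 1

Factor powers of 11 from the numerator and denominator of the reduced fraction: 99 = 11^1 · 9 and 4 = 11^0 · 4. Apply v_p(a/b) = v_p(a) − v_p(b): v_11(99/4) = 1 − 0 = 1.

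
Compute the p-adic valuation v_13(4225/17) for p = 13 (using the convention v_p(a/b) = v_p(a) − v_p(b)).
v_13(4225/17) = 2

Factor powers of 13 from the numerator and denominator of the reduced fraction: 4225 = 13^2 · 25 and 17 = 13^0 · 17. Apply v_p(a/b) = v_p(a) − v_p(b): v_13(4225/17) = 2 − 0 = 2.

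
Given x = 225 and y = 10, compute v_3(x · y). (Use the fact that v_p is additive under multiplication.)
v_3(2250) = 2

v_p(x) = 2 (factor: 225 = 3^2 · 25); v_p(y) = 0 (factor: 10 = 3^0 · 10). Additivity: v_p(xy) = v_p(x) + v_p(y) = 2 + 0 = 2. (Direct check: xy = 2250 = 3^2 · (250).)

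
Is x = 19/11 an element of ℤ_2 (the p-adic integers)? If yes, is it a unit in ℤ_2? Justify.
x ∈ ℤ_2^× (unit); v_2(x) = 0

ℤ_2 = {x ∈ ℚ_2 : v_2(x) ≥ 0} and ℤ_2^× = {x ∈ ℤ_2 : v_2(x) = 0}. Here v_2(19/11) = v_2(num) − v_2(den) = 0; compare against these criteria.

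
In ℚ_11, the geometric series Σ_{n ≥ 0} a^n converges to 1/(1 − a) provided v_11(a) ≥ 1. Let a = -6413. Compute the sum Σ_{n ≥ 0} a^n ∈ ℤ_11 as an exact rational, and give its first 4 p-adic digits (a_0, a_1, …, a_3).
Σ a^n = 1/(1 − a) = 1/6414;  first 4 digits = (1, 0, 2, 6)

v_11(a) = 2 ≥ 1, so the series converges in ℤ_11 to 1/(1 − a) = 1/(1 − (-6413)) = 1/6414. Expand this rational in ℤ_11: compute digits iteratively via d_i = x_i mod 11, x_{i+1} = (x_i − d_i)/11. The first 4 digits are (1, 0, 2, 6).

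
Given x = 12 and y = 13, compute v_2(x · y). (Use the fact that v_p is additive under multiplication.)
v_2(156) = 2

v_p(x) = 2 (factor: 12 = 2^2 · 3); v_p(y) = 0 (factor: 13 = 2^0 · 13). Additivity: v_p(xy) = v_p(x) + v_p(y) = 2 + 0 = 2. (Direct check: xy = 156 = 2^2 · (39).)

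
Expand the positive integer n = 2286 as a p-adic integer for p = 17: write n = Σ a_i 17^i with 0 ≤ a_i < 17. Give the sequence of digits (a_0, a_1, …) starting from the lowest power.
(a_0, a_1, …) = (8, 15, 7)

Repeated division by 17 gives the digits low-to-high: 2286 = 8 + 15·17^1 + 7·17^2. Digit sequence: (8, 15, 7).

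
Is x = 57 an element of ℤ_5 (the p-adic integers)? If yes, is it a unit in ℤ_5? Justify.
x ∈ ℤ_5^× (unit); v_5(x) = 0

ℤ_5 = {x ∈ ℚ_5 : v_5(x) ≥ 0} and ℤ_5^× = {x ∈ ℤ_5 : v_5(x) = 0}. Here v_5(57) = v_5(num) − v_5(den) = 0; compare against these criteria.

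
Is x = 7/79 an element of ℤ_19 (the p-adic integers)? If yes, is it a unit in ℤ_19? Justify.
x ∈ ℤ_19^× (unit); v_19(x) = 0

ℤ_19 = {x ∈ ℚ_19 : v_19(x) ≥ 0} and ℤ_19^× = {x ∈ ℤ_19 : v_19(x) = 0}. Here v_19(7/79) = v_19(num) − v_19(den) = 0; compare against these criteria.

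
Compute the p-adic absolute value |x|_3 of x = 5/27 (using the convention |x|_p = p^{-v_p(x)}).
|5/27|_3 = 27

Step 1 — compute v_3(x) by factoring powers of 3 out of the numerator and denominator: v_3(5/27) = -3. Step 2 — apply |x|_p = p^{-v_p(x)} = 3^{3} = 27.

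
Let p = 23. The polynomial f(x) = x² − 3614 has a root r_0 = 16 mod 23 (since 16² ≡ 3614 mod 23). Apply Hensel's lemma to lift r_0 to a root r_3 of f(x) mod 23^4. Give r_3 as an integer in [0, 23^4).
r_3 = 234501 (mod 279841)

Hensel's recurrence: r_{i+1} = r_i − f(r_i)·(f′(r_i))^{-1} mod 23^{i+2}, with f′(x) = 2x. Iterate:
  r_0 = 16 (mod 23)
  r_1 = 154 (mod 529)
  r_2 = 3328 (mod 12167)
  r_3 = 234501 (mod 279841)
Final: r_3 = 234501, and one checks f(r_3) ≡ 0 mod 23^4.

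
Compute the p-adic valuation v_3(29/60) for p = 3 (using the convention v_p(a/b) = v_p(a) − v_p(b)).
v_3(29/60) = -1

Factor powers of 3 from the numerator and denominator of the reduced fraction: 29 = 3^0 · 29 and 60 = 3^1 · 20. Apply v_p(a/b) = v_p(a) − v_p(b): v_3(29/60) = 0 − 1 = -1.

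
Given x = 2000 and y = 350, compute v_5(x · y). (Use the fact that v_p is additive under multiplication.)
v_5(700000) = 5

v_p(x) = 3 (factor: 2000 = 5^3 · 16); v_p(y) = 2 (factor: 350 = 5^2 · 14). Additivity: v_p(xy) = v_p(x) + v_p(y) = 3 + 2 = 5. (Direct check: xy = 700000 = 5^5 · (224).)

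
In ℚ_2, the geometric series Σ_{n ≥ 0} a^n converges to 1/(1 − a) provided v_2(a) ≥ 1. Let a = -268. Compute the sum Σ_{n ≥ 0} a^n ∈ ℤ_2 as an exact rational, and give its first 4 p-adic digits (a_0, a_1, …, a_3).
Σ a^n = 1/(1 − a) = 1/269;  first 4 digits = (1, 0, 1, 0)

v_2(a) = 2 ≥ 1, so the series converges in ℤ_2 to 1/(1 − a) = 1/(1 − (-268)) = 1/269. Expand this rational in ℤ_2: compute digits iteratively via d_i = x_i mod 2, x_{i+1} = (x_i − d_i)/2. The first 4 digits are (1, 0, 1, 0).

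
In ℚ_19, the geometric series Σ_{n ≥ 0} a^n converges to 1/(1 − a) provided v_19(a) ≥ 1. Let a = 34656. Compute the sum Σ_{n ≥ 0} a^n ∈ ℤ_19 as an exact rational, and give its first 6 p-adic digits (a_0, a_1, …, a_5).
Σ a^n = 1/(1 − a) = -1/34655;  first 6 digits = (1, 0, 1, 5, 1, 10)

v_19(a) = 2 ≥ 1, so the series converges in ℤ_19 to 1/(1 − a) = 1/(1 − 34656) = -1/34655. Expand this rational in ℤ_19: compute digits iteratively via d_i = x_i mod 19, x_{i+1} = (x_i − d_i)/19. The first 6 digits are (1, 0, 1, 5, 1, 10).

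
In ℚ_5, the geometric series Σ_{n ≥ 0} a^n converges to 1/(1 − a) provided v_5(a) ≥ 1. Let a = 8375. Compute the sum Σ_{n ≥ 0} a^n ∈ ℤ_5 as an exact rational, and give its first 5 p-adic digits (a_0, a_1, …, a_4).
Σ a^n = 1/(1 − a) = -1/8374;  first 5 digits = (1, 0, 0, 2, 3)

v_5(a) = 3 ≥ 1, so the series converges in ℤ_5 to 1/(1 − a) = 1/(1 − 8375) = -1/8374. Expand this rational in ℤ_5: compute digits iteratively via d_i = x_i mod 5, x_{i+1} = (x_i − d_i)/5. The first 5 digits are (1, 0, 0, 2, 3).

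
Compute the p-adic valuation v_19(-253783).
v_19(-253783) = 3

v_19(n) is the largest exponent k such that 19^k divides n. Factor out: -253783 = -19^3 · 37. (Sign doesn't affect v_p.) So v_19(-253783) = 3.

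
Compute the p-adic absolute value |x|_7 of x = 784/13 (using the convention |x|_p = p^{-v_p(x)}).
|784/13|_7 = 1/49

Step 1 — compute v_7(x) by factoring powers of 7 out of the numerator and denominator: v_7(784/13) = 2. Step 2 — apply |x|_p = p^{-v_p(x)} = 7^{-2} = 1/49.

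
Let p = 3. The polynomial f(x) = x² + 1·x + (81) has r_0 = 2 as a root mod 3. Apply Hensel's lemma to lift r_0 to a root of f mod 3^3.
r_2 = 26 (mod 27)

Hensel: r_{i+1} = r_i − f(r_i)·(f′(r_i))^{-1} mod 3^{i+2}, f′(x) = 2x + 1. Iterate:
  r_0 = 2 (mod 3)
  r_1 = 8 (mod 9)
  r_2 = 26 (mod 27)
Final: r = 26 satisfies f(r) ≡ 0 mod 3^3.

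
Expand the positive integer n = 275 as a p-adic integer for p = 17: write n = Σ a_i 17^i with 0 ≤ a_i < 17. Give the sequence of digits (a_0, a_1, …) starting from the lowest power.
(a_0, a_1, …) = (3, 16)

Repeated division by 17 gives the digits low-to-high: 275 = 3 + 16·17^1. Digit sequence: (3, 16).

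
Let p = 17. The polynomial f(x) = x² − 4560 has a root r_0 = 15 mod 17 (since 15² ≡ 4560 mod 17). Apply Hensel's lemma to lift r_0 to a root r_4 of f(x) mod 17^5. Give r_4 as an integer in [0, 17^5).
r_4 = 626567 (mod 1419857)

Hensel's recurrence: r_{i+1} = r_i − f(r_i)·(f′(r_i))^{-1} mod 17^{i+2}, with f′(x) = 2x. Iterate:
  r_0 = 15 (mod 17)
  r_1 = 15 (mod 289)
  r_2 = 2616 (mod 4913)
  r_3 = 41920 (mod 83521)
  r_4 = 626567 (mod 1419857)
Final: r_4 = 626567, and one checks f(r_4) ≡ 0 mod 17^5.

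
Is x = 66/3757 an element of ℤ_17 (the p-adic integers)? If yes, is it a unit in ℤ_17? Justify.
x ∉ ℤ_17 (v_17(x) = -2 < 0)

ℤ_17 = {x ∈ ℚ_17 : v_17(x) ≥ 0} and ℤ_17^× = {x ∈ ℤ_17 : v_17(x) = 0}. Here v_17(66/3757) = v_17(num) − v_17(den) = -2; compare against these criteria.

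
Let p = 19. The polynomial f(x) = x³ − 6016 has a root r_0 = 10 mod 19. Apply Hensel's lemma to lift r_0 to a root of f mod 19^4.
r_3 = 9586 (mod 130321)

Hensel: r_{i+1} = r_i − f(r_i)/f′(r_i) mod 19^{i+2}, where f′(x) = 3x². Iterate:
  r_0 = 10 (mod 19)
  r_1 = 200 (mod 361)
  r_2 = 2727 (mod 6859)
  r_3 = 9586 (mod 130321)
Final: r = 9586 with f(r) ≡ 0 mod 19^4.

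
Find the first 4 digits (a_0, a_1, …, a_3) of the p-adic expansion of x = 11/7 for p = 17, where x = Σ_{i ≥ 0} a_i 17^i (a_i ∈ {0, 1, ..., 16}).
(a_0, …, a_3) = (4, 12, 9, 14)

v_17(11/7) = 0 (numerator and denominator both coprime to 17), so x ∈ ℤ_17^×. Compute digits iteratively via a_i = x_i mod 17, x_{i+1} = (x_i − a_i)/17, with x_0 = x:
  x_0 = 11/7;  a_0 = 4;  x_1 = (x_0 − 4)/17 = -1/7
  x_1 = -1/7;  a_1 = 12;  x_2 = (x_1 − 12)/17 = -5/7
  x_2 = -5/7;  a_2 = 9;  x_3 = (x_2 − 9)/17 = -4/7
  x_3 = -4/7;  a_3 = 14;  x_4 = (x_3 − 14)/17 = -6/7
Digits: (4, 12, 9, 14).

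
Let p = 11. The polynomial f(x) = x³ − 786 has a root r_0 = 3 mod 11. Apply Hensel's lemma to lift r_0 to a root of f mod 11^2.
r_1 = 58 (mod 121)

Hensel: r_{i+1} = r_i − f(r_i)/f′(r_i) mod 11^{i+2}, where f′(x) = 3x². Iterate:
  r_0 = 3 (mod 11)
  r_1 = 58 (mod 121)
Final: r = 58 with f(r) ≡ 0 mod 11^2.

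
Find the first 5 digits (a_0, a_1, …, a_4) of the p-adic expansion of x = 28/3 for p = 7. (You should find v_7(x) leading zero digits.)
(a_0, …, a_4) = (0, 6, 4, 4, 4)

v_7(28/3) = 1, so a_0 = ... = a_0 = 0. Factor out: x = 7^1 · u with u = 4/3 a unit in ℤ_7. Expand u iteratively via a_{v+i} = u_i mod 7, u_{i+1} = (u_i − a_{v+i})/7:
  u_0 = 4/3;  a_1 = 6;  u_1 = (u_0 − 6)/7 = -2/3
  u_1 = -2/3;  a_2 = 4;  u_2 = (u_1 − 4)/7 = -2/3
  u_2 = -2/3;  a_3 = 4;  u_3 = (u_2 − 4)/7 = -2/3
  u_3 = -2/3;  a_4 = 4;  u_4 = (u_3 − 4)/7 = -2/3
Digits: (0, 6, 4, 4, 4).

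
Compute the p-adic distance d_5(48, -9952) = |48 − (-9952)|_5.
d_5(48, -9952) = 1/625

Step 1 — x − y = 48 − (-9952) = 10000. Step 2 — v_5(10000) = 4 (factor: 10000 = (5^4 · 16); the sign does not affect v_p). Step 3 — |x − y|_5 = 5^{-4} = 1/625.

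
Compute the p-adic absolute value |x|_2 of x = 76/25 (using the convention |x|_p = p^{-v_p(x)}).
|76/25|_2 = 1/4

Step 1 — compute v_2(x) by factoring powers of 2 out of the numerator and denominator: v_2(76/25) = 2. Step 2 — apply |x|_p = p^{-v_p(x)} = 2^{-2} = 1/4.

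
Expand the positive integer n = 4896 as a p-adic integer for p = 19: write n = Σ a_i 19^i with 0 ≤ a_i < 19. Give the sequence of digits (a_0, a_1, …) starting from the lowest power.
(a_0, a_1, …) = (13, 10, 13)

Repeated division by 19 gives the digits low-to-high: 4896 = 13 + 10·19^1 + 13·19^2. Digit sequence: (13, 10, 13).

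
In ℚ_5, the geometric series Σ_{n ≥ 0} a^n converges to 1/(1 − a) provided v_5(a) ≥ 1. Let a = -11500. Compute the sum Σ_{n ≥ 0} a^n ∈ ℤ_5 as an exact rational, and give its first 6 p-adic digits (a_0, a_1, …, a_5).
Σ a^n = 1/(1 − a) = 1/11501;  first 6 digits = (1, 0, 0, 3, 1, 1)

v_5(a) = 3 ≥ 1, so the series converges in ℤ_5 to 1/(1 − a) = 1/(1 − (-11500)) = 1/11501. Expand this rational in ℤ_5: compute digits iteratively via d_i = x_i mod 5, x_{i+1} = (x_i − d_i)/5. The first 6 digits are (1, 0, 0, 3, 1, 1).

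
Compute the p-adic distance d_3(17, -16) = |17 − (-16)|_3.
d_3(17, -16) = 1/3

Step 1 — x − y = 17 − (-16) = 33. Step 2 — v_3(33) = 1 (factor: 33 = (3^1 · 11); the sign does not affect v_p). Step 3 — |x − y|_3 = 3^{-1} = 1/3.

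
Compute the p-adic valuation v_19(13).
v_19(13) = 0

v_19(n) is the largest exponent k such that 19^k divides n. Factor out: 13 = 19^0 · 13. (Sign doesn't affect v_p.) So v_19(13) = 0.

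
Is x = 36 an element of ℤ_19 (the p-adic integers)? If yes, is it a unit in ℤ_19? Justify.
x ∈ ℤ_19^× (unit); v_19(x) = 0

ℤ_19 = {x ∈ ℚ_19 : v_19(x) ≥ 0} and ℤ_19^× = {x ∈ ℤ_19 : v_19(x) = 0}. Here v_19(36) = v_19(num) − v_19(den) = 0; compare against these criteria.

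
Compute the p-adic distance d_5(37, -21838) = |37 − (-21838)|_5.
d_5(37, -21838) = 1/3125

Step 1 — x − y = 37 − (-21838) = 21875. Step 2 — v_5(21875) = 5 (factor: 21875 = (5^5 · 7); the sign does not affect v_p). Step 3 — |x − y|_5 = 5^{-5} = 1/3125.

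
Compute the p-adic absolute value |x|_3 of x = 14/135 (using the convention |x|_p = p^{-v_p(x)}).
|14/135|_3 = 27

Step 1 — compute v_3(x) by factoring powers of 3 out of the numerator and denominator: v_3(14/135) = -3. Step 2 — apply |x|_p = p^{-v_p(x)} = 3^{3} = 27.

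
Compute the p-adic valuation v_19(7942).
v_19(7942) = 2

v_19(n) is the largest exponent k such that 19^k divides n. Factor out: 7942 = 19^2 · 22. (Sign doesn't affect v_p.) So v_19(7942) = 2.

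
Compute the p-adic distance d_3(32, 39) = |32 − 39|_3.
d_3(32, 39) = 1

Step 1 — x − y = 32 − 39 = -7. Step 2 — v_3(-7) = 0 (factor: -7 = −(3^0 · 7); the sign does not affect v_p). Step 3 — |x − y|_3 = 3^{0} = 1.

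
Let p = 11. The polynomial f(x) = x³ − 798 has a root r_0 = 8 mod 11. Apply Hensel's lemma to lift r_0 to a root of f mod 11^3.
r_2 = 525 (mod 1331)

Hensel: r_{i+1} = r_i − f(r_i)/f′(r_i) mod 11^{i+2}, where f′(x) = 3x². Iterate:
  r_0 = 8 (mod 11)
  r_1 = 41 (mod 121)
  r_2 = 525 (mod 1331)
Final: r = 525 with f(r) ≡ 0 mod 11^3.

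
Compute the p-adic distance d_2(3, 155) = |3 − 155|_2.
d_2(3, 155) = 1/8

Step 1 — x − y = 3 − 155 = -152. Step 2 — v_2(-152) = 3 (factor: -152 = −(2^3 · 19); the sign does not affect v_p). Step 3 — |x − y|_2 = 2^{-3} = 1/8.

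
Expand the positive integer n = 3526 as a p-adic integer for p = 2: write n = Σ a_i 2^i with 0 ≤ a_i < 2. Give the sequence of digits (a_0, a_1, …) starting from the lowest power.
(a_0, a_1, …) = (0, 1, 1, 0, 0, 0, 1, 1, 1, 0, 1, 1)

Repeated division by 2 gives the digits low-to-high: 3526 = 1·2^1 + 1·2^2 + 1·2^6 + 1·2^7 + 1·2^8 + 1·2^10 + 1·2^11. Digit sequence: (0, 1, 1, 0, 0, 0, 1, 1, 1, 0, 1, 1).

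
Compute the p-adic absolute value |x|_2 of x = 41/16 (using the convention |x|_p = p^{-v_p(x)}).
|41/16|_2 = 16

Step 1 — compute v_2(x) by factoring powers of 2 out of the numerator and denominator: v_2(41/16) = -4. Step 2 — apply |x|_p = p^{-v_p(x)} = 2^{4} = 16.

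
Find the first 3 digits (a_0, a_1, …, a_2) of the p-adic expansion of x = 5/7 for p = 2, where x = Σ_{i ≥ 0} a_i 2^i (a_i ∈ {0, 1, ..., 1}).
(a_0, …, a_2) = (1, 1, 0)

v_2(5/7) = 0 (numerator and denominator both coprime to 2), so x ∈ ℤ_2^×. Compute digits iteratively via a_i = x_i mod 2, x_{i+1} = (x_i − a_i)/2, with x_0 = x:
  x_0 = 5/7;  a_0 = 1;  x_1 = (x_0 − 1)/2 = -1/7
  x_1 = -1/7;  a_1 = 1;  x_2 = (x_1 − 1)/2 = -4/7
  x_2 = -4/7;  a_2 = 0;  x_3 = (x_2 − 0)/2 = -2/7
Digits: (1, 1, 0).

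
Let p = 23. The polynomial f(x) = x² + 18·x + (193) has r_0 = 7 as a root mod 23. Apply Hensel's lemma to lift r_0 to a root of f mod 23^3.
r_2 = 9782 (mod 12167)

Hensel: r_{i+1} = r_i − f(r_i)·(f′(r_i))^{-1} mod 23^{i+2}, f′(x) = 2x + 18. Iterate:
  r_0 = 7 (mod 23)
  r_1 = 260 (mod 529)
  r_2 = 9782 (mod 12167)
Final: r = 9782 satisfies f(r) ≡ 0 mod 23^3.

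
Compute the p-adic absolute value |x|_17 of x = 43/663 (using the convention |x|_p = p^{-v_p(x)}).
|43/663|_17 = 17

Step 1 — compute v_17(x) by factoring powers of 17 out of the numerator and denominator: v_17(43/663) = -1. Step 2 — apply |x|_p = p^{-v_p(x)} = 17^{1} = 17.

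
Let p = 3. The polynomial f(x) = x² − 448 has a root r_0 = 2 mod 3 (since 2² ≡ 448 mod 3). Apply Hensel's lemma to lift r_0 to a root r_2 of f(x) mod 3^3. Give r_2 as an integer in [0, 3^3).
r_2 = 23 (mod 27)

Hensel's recurrence: r_{i+1} = r_i − f(r_i)·(f′(r_i))^{-1} mod 3^{i+2}, with f′(x) = 2x. Iterate:
  r_0 = 2 (mod 3)
  r_1 = 5 (mod 9)
  r_2 = 23 (mod 27)
Final: r_2 = 23, and one checks f(r_2) ≡ 0 mod 3^3.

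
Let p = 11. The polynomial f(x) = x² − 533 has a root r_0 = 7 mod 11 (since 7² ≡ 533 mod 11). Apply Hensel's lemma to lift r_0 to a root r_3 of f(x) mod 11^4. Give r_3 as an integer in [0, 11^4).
r_3 = 12591 (mod 14641)

Hensel's recurrence: r_{i+1} = r_i − f(r_i)·(f′(r_i))^{-1} mod 11^{i+2}, with f′(x) = 2x. Iterate:
  r_0 = 7 (mod 11)
  r_1 = 7 (mod 121)
  r_2 = 612 (mod 1331)
  r_3 = 12591 (mod 14641)
Final: r_3 = 12591, and one checks f(r_3) ≡ 0 mod 11^4.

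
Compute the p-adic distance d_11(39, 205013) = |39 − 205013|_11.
d_11(39, 205013) = 1/14641

Step 1 — x − y = 39 − 205013 = -204974. Step 2 — v_11(-204974) = 4 (factor: -204974 = −(11^4 · 14); the sign does not affect v_p). Step 3 — |x − y|_11 = 11^{-4} = 1/14641.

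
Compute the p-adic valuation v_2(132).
v_2(132) = 2

v_2(n) is the largest exponent k such that 2^k divides n. Factor out: 132 = 2^2 · 33. (Sign doesn't affect v_p.) So v_2(132) = 2.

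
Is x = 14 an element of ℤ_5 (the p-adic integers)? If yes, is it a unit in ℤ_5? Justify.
x ∈ ℤ_5^× (unit); v_5(x) = 0

ℤ_5 = {x ∈ ℚ_5 : v_5(x) ≥ 0} and ℤ_5^× = {x ∈ ℤ_5 : v_5(x) = 0}. Here v_5(14) = v_5(num) − v_5(den) = 0; compare against these criteria.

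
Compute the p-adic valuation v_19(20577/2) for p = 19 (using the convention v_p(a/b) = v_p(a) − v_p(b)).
v_19(20577/2) = 3

Factor powers of 19 from the numerator and denominator of the reduced fraction: 20577 = 19^3 · 3 and 2 = 19^0 · 2. Apply v_p(a/b) = v_p(a) − v_p(b): v_19(20577/2) = 3 − 0 = 3.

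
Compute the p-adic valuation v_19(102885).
v_19(102885) = 3

v_19(n) is the largest exponent k such that 19^k divides n. Factor out: 102885 = 19^3 · 15. (Sign doesn't affect v_p.) So v_19(102885) = 3.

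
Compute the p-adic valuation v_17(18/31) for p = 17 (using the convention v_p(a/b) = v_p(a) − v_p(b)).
v_17(18/31) = 0

Factor powers of 17 from the numerator and denominator of the reduced fraction: 18 = 17^0 · 18 and 31 = 17^0 · 31. Apply v_p(a/b) = v_p(a) − v_p(b): v_17(18/31) = 0 − 0 = 0.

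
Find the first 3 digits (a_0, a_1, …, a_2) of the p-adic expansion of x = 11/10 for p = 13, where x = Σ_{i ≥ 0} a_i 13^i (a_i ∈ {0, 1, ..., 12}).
(a_0, …, a_2) = (5, 1, 9)

v_13(11/10) = 0 (numerator and denominator both coprime to 13), so x ∈ ℤ_13^×. Compute digits iteratively via a_i = x_i mod 13, x_{i+1} = (x_i − a_i)/13, with x_0 = x:
  x_0 = 11/10;  a_0 = 5;  x_1 = (x_0 − 5)/13 = -3/10
  x_1 = -3/10;  a_1 = 1;  x_2 = (x_1 − 1)/13 = -1/10
  x_2 = -1/10;  a_2 = 9;  x_3 = (x_2 − 9)/13 = -7/10
Digits: (5, 1, 9).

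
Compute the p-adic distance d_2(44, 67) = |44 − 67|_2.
d_2(44, 67) = 1

Step 1 — x − y = 44 − 67 = -23. Step 2 — v_2(-23) = 0 (factor: -23 = −(2^0 · 23); the sign does not affect v_p). Step 3 — |x − y|_2 = 2^{0} = 1.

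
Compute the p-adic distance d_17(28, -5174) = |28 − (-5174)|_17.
d_17(28, -5174) = 1/289

Step 1 — x − y = 28 − (-5174) = 5202. Step 2 — v_17(5202) = 2 (factor: 5202 = (17^2 · 18); the sign does not affect v_p). Step 3 — |x − y|_17 = 17^{-2} = 1/289.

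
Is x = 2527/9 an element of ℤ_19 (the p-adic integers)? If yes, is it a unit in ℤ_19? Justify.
x ∈ ℤ_19 but not a unit; v_19(x) = 2 > 0

ℤ_19 = {x ∈ ℚ_19 : v_19(x) ≥ 0} and ℤ_19^× = {x ∈ ℤ_19 : v_19(x) = 0}. Here v_19(2527/9) = v_19(num) − v_19(den) = 2; compare against these criteria.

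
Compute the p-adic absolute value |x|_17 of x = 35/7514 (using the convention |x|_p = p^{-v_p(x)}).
|35/7514|_17 = 289

Step 1 — compute v_17(x) by factoring powers of 17 out of the numerator and denominator: v_17(35/7514) = -2. Step 2 — apply |x|_p = p^{-v_p(x)} = 17^{2} = 289.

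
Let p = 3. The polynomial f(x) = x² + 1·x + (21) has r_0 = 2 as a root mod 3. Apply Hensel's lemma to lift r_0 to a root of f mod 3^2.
r_1 = 2 (mod 9)

Hensel: r_{i+1} = r_i − f(r_i)·(f′(r_i))^{-1} mod 3^{i+2}, f′(x) = 2x + 1. Iterate:
  r_0 = 2 (mod 3)
  r_1 = 2 (mod 9)
Final: r = 2 satisfies f(r) ≡ 0 mod 3^2.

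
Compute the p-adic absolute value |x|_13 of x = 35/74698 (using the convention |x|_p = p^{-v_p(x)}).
|35/74698|_13 = 2197

Step 1 — compute v_13(x) by factoring powers of 13 out of the numerator and denominator: v_13(35/74698) = -3. Step 2 — apply |x|_p = p^{-v_p(x)} = 13^{3} = 2197.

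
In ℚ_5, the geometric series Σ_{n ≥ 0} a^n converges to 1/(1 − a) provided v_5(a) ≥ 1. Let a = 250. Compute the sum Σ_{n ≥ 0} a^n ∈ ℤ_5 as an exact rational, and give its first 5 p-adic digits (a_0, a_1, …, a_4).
Σ a^n = 1/(1 − a) = -1/249;  first 5 digits = (1, 0, 0, 2, 0)

v_5(a) = 3 ≥ 1, so the series converges in ℤ_5 to 1/(1 − a) = 1/(1 − 250) = -1/249. Expand this rational in ℤ_5: compute digits iteratively via d_i = x_i mod 5, x_{i+1} = (x_i − d_i)/5. The first 5 digits are (1, 0, 0, 2, 0).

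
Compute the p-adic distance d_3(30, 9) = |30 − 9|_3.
d_3(30, 9) = 1/3

Step 1 — x − y = 30 − 9 = 21. Step 2 — v_3(21) = 1 (factor: 21 = (3^1 · 7); the sign does not affect v_p). Step 3 — |x − y|_3 = 3^{-1} = 1/3.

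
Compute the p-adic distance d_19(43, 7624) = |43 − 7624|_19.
d_19(43, 7624) = 1/361

Step 1 — x − y = 43 − 7624 = -7581. Step 2 — v_19(-7581) = 2 (factor: -7581 = −(19^2 · 21); the sign does not affect v_p). Step 3 — |x − y|_19 = 19^{-2} = 1/361.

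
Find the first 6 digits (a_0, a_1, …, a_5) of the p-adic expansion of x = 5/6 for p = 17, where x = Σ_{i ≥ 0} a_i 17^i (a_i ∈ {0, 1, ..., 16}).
(a_0, …, a_5) = (15, 2, 14, 2, 14, 2)

v_17(5/6) = 0 (numerator and denominator both coprime to 17), so x ∈ ℤ_17^×. Compute digits iteratively via a_i = x_i mod 17, x_{i+1} = (x_i − a_i)/17, with x_0 = x:
  x_0 = 5/6;  a_0 = 15;  x_1 = (x_0 − 15)/17 = -5/6
  x_1 = -5/6;  a_1 = 2;  x_2 = (x_1 − 2)/17 = -1/6
  x_2 = -1/6;  a_2 = 14;  x_3 = (x_2 − 14)/17 = -5/6
  x_3 = -5/6;  a_3 = 2;  x_4 = (x_3 − 2)/17 = -1/6
  x_4 = -1/6;  a_4 = 14;  x_5 = (x_4 − 14)/17 = -5/6
  x_5 = -5/6;  a_5 = 2;  x_6 = (x_5 − 2)/17 = -1/6
Digits: (15, 2, 14, 2, 14, 2).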